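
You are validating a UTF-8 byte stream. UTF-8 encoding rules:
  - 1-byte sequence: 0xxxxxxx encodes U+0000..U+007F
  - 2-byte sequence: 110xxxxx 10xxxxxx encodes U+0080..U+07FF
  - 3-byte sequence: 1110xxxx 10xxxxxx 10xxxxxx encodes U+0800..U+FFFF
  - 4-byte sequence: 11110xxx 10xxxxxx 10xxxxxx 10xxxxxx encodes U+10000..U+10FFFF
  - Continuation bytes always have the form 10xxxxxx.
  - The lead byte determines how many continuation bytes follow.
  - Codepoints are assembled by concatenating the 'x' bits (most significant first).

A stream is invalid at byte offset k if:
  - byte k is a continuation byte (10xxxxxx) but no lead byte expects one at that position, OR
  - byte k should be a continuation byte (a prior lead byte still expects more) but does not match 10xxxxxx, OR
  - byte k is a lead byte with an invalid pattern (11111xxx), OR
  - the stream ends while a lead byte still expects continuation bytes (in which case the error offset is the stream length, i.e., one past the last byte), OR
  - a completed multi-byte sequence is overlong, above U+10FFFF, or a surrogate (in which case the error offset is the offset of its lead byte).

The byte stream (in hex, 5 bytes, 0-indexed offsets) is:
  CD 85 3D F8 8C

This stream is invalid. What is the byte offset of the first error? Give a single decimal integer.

Byte[0]=CD: 2-byte lead, need 1 cont bytes. acc=0xD
Byte[1]=85: continuation. acc=(acc<<6)|0x05=0x345
Completed: cp=U+0345 (starts at byte 0)
Byte[2]=3D: 1-byte ASCII. cp=U+003D
Byte[3]=F8: INVALID lead byte (not 0xxx/110x/1110/11110)

Answer: 3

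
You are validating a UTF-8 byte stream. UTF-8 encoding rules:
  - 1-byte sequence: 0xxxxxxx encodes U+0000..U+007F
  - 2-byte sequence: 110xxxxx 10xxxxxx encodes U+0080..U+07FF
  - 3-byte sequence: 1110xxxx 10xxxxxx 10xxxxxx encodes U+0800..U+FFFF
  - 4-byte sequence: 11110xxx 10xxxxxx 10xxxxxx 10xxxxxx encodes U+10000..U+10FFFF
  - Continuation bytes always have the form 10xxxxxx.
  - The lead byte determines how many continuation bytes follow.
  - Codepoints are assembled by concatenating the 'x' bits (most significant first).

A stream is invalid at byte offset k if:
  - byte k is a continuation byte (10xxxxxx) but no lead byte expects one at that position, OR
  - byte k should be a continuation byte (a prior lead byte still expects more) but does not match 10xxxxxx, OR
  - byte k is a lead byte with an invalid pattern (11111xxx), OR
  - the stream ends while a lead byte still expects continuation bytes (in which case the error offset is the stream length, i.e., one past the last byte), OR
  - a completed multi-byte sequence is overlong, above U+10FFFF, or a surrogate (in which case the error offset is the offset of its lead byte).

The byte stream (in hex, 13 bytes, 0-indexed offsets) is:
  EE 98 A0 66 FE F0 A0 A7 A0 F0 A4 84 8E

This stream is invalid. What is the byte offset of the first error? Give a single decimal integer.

Byte[0]=EE: 3-byte lead, need 2 cont bytes. acc=0xE
Byte[1]=98: continuation. acc=(acc<<6)|0x18=0x398
Byte[2]=A0: continuation. acc=(acc<<6)|0x20=0xE620
Completed: cp=U+E620 (starts at byte 0)
Byte[3]=66: 1-byte ASCII. cp=U+0066
Byte[4]=FE: INVALID lead byte (not 0xxx/110x/1110/11110)

Answer: 4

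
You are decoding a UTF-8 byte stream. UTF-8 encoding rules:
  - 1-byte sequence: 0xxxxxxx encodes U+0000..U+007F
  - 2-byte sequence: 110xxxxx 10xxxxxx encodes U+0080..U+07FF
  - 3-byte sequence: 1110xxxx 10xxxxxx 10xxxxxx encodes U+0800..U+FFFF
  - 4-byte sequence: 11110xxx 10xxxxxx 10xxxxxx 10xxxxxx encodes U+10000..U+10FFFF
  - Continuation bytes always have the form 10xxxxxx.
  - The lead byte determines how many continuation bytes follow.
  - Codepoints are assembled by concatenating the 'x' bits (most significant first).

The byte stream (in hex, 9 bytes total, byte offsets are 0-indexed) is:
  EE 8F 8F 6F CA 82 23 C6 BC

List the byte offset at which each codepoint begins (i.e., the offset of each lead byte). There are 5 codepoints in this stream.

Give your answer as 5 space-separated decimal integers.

Answer: 0 3 4 6 7

Derivation:
Byte[0]=EE: 3-byte lead, need 2 cont bytes. acc=0xE
Byte[1]=8F: continuation. acc=(acc<<6)|0x0F=0x38F
Byte[2]=8F: continuation. acc=(acc<<6)|0x0F=0xE3CF
Completed: cp=U+E3CF (starts at byte 0)
Byte[3]=6F: 1-byte ASCII. cp=U+006F
Byte[4]=CA: 2-byte lead, need 1 cont bytes. acc=0xA
Byte[5]=82: continuation. acc=(acc<<6)|0x02=0x282
Completed: cp=U+0282 (starts at byte 4)
Byte[6]=23: 1-byte ASCII. cp=U+0023
Byte[7]=C6: 2-byte lead, need 1 cont bytes. acc=0x6
Byte[8]=BC: continuation. acc=(acc<<6)|0x3C=0x1BC
Completed: cp=U+01BC (starts at byte 7)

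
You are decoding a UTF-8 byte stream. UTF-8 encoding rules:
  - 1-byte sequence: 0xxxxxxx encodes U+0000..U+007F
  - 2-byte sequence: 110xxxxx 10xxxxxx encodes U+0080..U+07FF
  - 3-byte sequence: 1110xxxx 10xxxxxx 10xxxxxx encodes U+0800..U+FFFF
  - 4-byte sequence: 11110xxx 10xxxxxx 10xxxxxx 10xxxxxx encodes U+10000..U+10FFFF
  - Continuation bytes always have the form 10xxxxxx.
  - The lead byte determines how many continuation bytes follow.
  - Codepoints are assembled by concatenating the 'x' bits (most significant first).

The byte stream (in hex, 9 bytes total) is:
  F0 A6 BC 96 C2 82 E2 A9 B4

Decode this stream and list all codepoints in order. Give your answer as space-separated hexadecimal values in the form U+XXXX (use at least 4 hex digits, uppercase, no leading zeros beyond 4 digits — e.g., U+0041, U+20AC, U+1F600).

Answer: U+26F16 U+0082 U+2A74

Derivation:
Byte[0]=F0: 4-byte lead, need 3 cont bytes. acc=0x0
Byte[1]=A6: continuation. acc=(acc<<6)|0x26=0x26
Byte[2]=BC: continuation. acc=(acc<<6)|0x3C=0x9BC
Byte[3]=96: continuation. acc=(acc<<6)|0x16=0x26F16
Completed: cp=U+26F16 (starts at byte 0)
Byte[4]=C2: 2-byte lead, need 1 cont bytes. acc=0x2
Byte[5]=82: continuation. acc=(acc<<6)|0x02=0x82
Completed: cp=U+0082 (starts at byte 4)
Byte[6]=E2: 3-byte lead, need 2 cont bytes. acc=0x2
Byte[7]=A9: continuation. acc=(acc<<6)|0x29=0xA9
Byte[8]=B4: continuation. acc=(acc<<6)|0x34=0x2A74
Completed: cp=U+2A74 (starts at byte 6)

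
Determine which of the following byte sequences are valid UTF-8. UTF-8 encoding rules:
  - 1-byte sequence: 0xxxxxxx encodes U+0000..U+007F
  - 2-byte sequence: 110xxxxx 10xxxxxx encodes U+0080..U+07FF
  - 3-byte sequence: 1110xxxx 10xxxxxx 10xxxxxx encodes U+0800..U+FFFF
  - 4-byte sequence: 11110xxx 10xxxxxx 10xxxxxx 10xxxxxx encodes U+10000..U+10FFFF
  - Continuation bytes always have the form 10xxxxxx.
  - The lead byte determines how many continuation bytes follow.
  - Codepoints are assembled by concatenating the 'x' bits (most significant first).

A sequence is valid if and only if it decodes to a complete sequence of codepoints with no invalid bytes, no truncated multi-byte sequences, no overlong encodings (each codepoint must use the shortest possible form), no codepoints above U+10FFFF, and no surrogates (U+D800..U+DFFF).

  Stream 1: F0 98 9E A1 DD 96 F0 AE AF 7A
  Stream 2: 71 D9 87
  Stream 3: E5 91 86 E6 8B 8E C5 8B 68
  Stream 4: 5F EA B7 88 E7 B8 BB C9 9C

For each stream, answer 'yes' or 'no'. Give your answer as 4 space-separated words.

Answer: no yes yes yes

Derivation:
Stream 1: error at byte offset 9. INVALID
Stream 2: decodes cleanly. VALID
Stream 3: decodes cleanly. VALID
Stream 4: decodes cleanly. VALID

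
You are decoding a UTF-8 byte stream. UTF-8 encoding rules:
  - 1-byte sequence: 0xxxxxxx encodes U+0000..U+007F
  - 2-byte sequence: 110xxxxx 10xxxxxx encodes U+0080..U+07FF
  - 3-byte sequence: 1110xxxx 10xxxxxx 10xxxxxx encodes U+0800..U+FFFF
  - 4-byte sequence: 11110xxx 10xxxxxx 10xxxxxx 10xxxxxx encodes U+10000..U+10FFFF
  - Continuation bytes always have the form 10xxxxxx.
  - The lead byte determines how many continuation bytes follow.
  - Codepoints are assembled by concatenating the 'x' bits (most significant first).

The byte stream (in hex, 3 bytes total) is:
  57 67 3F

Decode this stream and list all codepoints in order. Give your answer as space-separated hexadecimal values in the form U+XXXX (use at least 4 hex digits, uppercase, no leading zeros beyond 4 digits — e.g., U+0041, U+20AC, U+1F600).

Answer: U+0057 U+0067 U+003F

Derivation:
Byte[0]=57: 1-byte ASCII. cp=U+0057
Byte[1]=67: 1-byte ASCII. cp=U+0067
Byte[2]=3F: 1-byte ASCII. cp=U+003F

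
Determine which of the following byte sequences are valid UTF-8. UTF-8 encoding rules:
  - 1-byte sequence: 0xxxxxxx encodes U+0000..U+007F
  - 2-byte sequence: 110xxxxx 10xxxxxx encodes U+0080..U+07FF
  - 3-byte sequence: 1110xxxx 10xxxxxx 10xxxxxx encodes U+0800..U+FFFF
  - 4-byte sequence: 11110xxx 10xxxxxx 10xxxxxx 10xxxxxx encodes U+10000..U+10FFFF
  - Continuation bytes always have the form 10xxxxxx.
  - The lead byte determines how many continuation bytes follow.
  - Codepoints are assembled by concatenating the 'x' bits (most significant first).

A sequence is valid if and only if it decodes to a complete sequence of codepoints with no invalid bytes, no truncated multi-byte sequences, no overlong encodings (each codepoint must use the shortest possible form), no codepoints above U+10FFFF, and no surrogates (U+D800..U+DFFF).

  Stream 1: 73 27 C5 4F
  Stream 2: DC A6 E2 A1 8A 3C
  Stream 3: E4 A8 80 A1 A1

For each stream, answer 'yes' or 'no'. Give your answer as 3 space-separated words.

Answer: no yes no

Derivation:
Stream 1: error at byte offset 3. INVALID
Stream 2: decodes cleanly. VALID
Stream 3: error at byte offset 3. INVALID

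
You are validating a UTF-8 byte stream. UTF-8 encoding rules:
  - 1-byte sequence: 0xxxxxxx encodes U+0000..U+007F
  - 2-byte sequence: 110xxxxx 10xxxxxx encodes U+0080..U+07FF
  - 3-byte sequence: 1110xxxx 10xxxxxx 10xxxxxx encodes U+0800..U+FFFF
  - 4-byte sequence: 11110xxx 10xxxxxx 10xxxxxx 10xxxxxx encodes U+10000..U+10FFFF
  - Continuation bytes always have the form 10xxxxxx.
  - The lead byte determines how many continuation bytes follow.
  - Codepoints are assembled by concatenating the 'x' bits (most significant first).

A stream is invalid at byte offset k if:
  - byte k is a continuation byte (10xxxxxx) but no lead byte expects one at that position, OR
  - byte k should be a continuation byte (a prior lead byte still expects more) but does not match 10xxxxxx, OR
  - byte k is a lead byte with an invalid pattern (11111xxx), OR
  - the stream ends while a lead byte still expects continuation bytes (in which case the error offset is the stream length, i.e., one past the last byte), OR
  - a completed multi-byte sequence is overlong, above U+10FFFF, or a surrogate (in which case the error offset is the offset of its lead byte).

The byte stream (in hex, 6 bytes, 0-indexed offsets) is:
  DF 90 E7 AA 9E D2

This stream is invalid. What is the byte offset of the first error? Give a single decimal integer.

Byte[0]=DF: 2-byte lead, need 1 cont bytes. acc=0x1F
Byte[1]=90: continuation. acc=(acc<<6)|0x10=0x7D0
Completed: cp=U+07D0 (starts at byte 0)
Byte[2]=E7: 3-byte lead, need 2 cont bytes. acc=0x7
Byte[3]=AA: continuation. acc=(acc<<6)|0x2A=0x1EA
Byte[4]=9E: continuation. acc=(acc<<6)|0x1E=0x7A9E
Completed: cp=U+7A9E (starts at byte 2)
Byte[5]=D2: 2-byte lead, need 1 cont bytes. acc=0x12
Byte[6]: stream ended, expected continuation. INVALID

Answer: 6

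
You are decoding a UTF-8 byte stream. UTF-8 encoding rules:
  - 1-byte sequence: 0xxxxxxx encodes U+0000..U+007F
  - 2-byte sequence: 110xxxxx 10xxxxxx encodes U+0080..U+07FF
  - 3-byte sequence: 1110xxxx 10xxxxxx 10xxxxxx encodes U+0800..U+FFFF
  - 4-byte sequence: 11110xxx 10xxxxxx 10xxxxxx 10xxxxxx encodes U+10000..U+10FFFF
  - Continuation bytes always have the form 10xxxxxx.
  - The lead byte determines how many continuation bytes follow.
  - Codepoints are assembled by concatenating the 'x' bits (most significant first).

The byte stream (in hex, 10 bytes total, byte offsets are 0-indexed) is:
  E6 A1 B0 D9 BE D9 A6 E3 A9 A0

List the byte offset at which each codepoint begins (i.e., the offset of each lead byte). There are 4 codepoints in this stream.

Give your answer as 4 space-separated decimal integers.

Byte[0]=E6: 3-byte lead, need 2 cont bytes. acc=0x6
Byte[1]=A1: continuation. acc=(acc<<6)|0x21=0x1A1
Byte[2]=B0: continuation. acc=(acc<<6)|0x30=0x6870
Completed: cp=U+6870 (starts at byte 0)
Byte[3]=D9: 2-byte lead, need 1 cont bytes. acc=0x19
Byte[4]=BE: continuation. acc=(acc<<6)|0x3E=0x67E
Completed: cp=U+067E (starts at byte 3)
Byte[5]=D9: 2-byte lead, need 1 cont bytes. acc=0x19
Byte[6]=A6: continuation. acc=(acc<<6)|0x26=0x666
Completed: cp=U+0666 (starts at byte 5)
Byte[7]=E3: 3-byte lead, need 2 cont bytes. acc=0x3
Byte[8]=A9: continuation. acc=(acc<<6)|0x29=0xE9
Byte[9]=A0: continuation. acc=(acc<<6)|0x20=0x3A60
Completed: cp=U+3A60 (starts at byte 7)

Answer: 0 3 5 7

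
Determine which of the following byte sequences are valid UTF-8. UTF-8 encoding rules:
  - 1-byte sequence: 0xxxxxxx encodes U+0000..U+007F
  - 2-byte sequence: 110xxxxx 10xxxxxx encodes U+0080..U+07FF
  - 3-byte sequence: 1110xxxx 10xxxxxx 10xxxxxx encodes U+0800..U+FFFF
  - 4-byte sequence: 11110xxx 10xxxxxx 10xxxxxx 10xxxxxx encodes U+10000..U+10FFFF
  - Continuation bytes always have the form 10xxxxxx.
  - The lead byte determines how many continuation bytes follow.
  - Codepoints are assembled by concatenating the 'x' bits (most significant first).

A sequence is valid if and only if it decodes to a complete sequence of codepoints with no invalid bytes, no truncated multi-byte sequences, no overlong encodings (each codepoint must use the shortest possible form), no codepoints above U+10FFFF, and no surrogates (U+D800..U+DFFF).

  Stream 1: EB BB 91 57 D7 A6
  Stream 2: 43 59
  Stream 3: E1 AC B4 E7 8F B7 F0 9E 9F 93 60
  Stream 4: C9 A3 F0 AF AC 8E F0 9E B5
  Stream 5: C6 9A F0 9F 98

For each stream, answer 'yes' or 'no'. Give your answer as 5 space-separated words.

Stream 1: decodes cleanly. VALID
Stream 2: decodes cleanly. VALID
Stream 3: decodes cleanly. VALID
Stream 4: error at byte offset 9. INVALID
Stream 5: error at byte offset 5. INVALID

Answer: yes yes yes no no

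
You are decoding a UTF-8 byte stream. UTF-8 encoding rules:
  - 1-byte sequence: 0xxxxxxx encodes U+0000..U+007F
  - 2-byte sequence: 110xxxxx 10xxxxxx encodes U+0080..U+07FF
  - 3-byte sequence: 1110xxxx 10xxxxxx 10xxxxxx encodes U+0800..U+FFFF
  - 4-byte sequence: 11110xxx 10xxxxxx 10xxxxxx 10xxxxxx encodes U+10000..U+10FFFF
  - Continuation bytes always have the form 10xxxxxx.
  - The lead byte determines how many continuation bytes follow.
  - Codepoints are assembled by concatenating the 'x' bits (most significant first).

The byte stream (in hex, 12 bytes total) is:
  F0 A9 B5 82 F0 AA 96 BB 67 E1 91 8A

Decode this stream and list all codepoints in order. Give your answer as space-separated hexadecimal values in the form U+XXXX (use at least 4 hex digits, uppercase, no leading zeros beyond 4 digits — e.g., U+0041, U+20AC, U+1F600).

Byte[0]=F0: 4-byte lead, need 3 cont bytes. acc=0x0
Byte[1]=A9: continuation. acc=(acc<<6)|0x29=0x29
Byte[2]=B5: continuation. acc=(acc<<6)|0x35=0xA75
Byte[3]=82: continuation. acc=(acc<<6)|0x02=0x29D42
Completed: cp=U+29D42 (starts at byte 0)
Byte[4]=F0: 4-byte lead, need 3 cont bytes. acc=0x0
Byte[5]=AA: continuation. acc=(acc<<6)|0x2A=0x2A
Byte[6]=96: continuation. acc=(acc<<6)|0x16=0xA96
Byte[7]=BB: continuation. acc=(acc<<6)|0x3B=0x2A5BB
Completed: cp=U+2A5BB (starts at byte 4)
Byte[8]=67: 1-byte ASCII. cp=U+0067
Byte[9]=E1: 3-byte lead, need 2 cont bytes. acc=0x1
Byte[10]=91: continuation. acc=(acc<<6)|0x11=0x51
Byte[11]=8A: continuation. acc=(acc<<6)|0x0A=0x144A
Completed: cp=U+144A (starts at byte 9)

Answer: U+29D42 U+2A5BB U+0067 U+144A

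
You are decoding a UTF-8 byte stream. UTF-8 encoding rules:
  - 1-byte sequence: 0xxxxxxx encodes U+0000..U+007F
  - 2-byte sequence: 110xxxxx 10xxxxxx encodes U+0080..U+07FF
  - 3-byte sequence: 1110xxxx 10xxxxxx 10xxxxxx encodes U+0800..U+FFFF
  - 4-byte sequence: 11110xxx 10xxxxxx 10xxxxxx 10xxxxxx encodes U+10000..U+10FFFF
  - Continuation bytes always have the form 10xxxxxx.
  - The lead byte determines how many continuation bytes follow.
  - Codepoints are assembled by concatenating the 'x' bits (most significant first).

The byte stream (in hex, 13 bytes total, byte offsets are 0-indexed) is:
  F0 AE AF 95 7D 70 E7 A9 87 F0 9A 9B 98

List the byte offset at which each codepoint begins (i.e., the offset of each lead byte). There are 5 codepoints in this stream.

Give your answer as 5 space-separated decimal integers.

Answer: 0 4 5 6 9

Derivation:
Byte[0]=F0: 4-byte lead, need 3 cont bytes. acc=0x0
Byte[1]=AE: continuation. acc=(acc<<6)|0x2E=0x2E
Byte[2]=AF: continuation. acc=(acc<<6)|0x2F=0xBAF
Byte[3]=95: continuation. acc=(acc<<6)|0x15=0x2EBD5
Completed: cp=U+2EBD5 (starts at byte 0)
Byte[4]=7D: 1-byte ASCII. cp=U+007D
Byte[5]=70: 1-byte ASCII. cp=U+0070
Byte[6]=E7: 3-byte lead, need 2 cont bytes. acc=0x7
Byte[7]=A9: continuation. acc=(acc<<6)|0x29=0x1E9
Byte[8]=87: continuation. acc=(acc<<6)|0x07=0x7A47
Completed: cp=U+7A47 (starts at byte 6)
Byte[9]=F0: 4-byte lead, need 3 cont bytes. acc=0x0
Byte[10]=9A: continuation. acc=(acc<<6)|0x1A=0x1A
Byte[11]=9B: continuation. acc=(acc<<6)|0x1B=0x69B
Byte[12]=98: continuation. acc=(acc<<6)|0x18=0x1A6D8
Completed: cp=U+1A6D8 (starts at byte 9)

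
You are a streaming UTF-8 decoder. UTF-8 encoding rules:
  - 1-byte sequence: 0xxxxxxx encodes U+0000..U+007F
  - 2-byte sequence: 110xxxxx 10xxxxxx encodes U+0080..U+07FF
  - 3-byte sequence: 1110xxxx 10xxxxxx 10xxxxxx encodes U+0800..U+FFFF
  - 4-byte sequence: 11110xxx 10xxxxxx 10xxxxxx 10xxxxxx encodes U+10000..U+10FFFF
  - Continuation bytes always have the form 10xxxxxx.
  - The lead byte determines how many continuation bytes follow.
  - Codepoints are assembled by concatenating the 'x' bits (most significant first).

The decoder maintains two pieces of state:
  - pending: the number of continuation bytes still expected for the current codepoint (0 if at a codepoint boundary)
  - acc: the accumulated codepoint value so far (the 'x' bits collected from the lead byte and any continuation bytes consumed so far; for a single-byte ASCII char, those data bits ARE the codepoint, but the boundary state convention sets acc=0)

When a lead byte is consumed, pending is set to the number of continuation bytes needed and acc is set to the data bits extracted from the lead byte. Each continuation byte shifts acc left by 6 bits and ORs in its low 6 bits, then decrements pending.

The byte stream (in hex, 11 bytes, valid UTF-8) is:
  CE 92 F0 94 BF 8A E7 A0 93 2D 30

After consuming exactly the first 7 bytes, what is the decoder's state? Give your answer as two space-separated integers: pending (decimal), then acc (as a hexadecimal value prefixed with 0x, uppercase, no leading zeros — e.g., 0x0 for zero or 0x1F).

Answer: 2 0x7

Derivation:
Byte[0]=CE: 2-byte lead. pending=1, acc=0xE
Byte[1]=92: continuation. acc=(acc<<6)|0x12=0x392, pending=0
Byte[2]=F0: 4-byte lead. pending=3, acc=0x0
Byte[3]=94: continuation. acc=(acc<<6)|0x14=0x14, pending=2
Byte[4]=BF: continuation. acc=(acc<<6)|0x3F=0x53F, pending=1
Byte[5]=8A: continuation. acc=(acc<<6)|0x0A=0x14FCA, pending=0
Byte[6]=E7: 3-byte lead. pending=2, acc=0x7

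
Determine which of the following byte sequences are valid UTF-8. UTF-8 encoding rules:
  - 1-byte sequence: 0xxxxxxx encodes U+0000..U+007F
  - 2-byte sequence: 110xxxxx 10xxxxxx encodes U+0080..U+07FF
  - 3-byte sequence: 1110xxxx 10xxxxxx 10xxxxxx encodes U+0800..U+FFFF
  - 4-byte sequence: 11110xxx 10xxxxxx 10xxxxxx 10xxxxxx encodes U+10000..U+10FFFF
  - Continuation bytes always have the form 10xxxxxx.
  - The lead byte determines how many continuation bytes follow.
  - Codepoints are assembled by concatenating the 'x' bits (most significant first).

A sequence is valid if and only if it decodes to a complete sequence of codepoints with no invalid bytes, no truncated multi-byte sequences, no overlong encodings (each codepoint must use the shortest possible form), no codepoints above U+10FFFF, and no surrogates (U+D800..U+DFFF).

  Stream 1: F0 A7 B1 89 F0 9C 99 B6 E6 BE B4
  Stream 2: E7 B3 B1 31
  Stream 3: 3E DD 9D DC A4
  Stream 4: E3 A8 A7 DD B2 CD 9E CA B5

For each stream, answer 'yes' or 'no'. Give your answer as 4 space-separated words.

Answer: yes yes yes yes

Derivation:
Stream 1: decodes cleanly. VALID
Stream 2: decodes cleanly. VALID
Stream 3: decodes cleanly. VALID
Stream 4: decodes cleanly. VALID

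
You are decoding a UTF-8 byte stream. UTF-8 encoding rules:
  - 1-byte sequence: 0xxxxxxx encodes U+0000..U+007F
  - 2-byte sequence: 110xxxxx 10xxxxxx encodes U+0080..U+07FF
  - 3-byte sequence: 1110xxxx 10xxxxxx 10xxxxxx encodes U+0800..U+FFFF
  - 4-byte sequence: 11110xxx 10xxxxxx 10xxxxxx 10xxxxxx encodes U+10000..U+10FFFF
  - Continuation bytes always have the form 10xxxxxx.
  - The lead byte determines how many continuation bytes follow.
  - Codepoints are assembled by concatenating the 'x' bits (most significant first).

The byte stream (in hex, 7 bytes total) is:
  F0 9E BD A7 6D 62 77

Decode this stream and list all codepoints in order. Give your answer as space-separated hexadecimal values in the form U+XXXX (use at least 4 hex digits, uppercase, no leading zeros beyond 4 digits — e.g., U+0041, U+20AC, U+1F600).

Answer: U+1EF67 U+006D U+0062 U+0077

Derivation:
Byte[0]=F0: 4-byte lead, need 3 cont bytes. acc=0x0
Byte[1]=9E: continuation. acc=(acc<<6)|0x1E=0x1E
Byte[2]=BD: continuation. acc=(acc<<6)|0x3D=0x7BD
Byte[3]=A7: continuation. acc=(acc<<6)|0x27=0x1EF67
Completed: cp=U+1EF67 (starts at byte 0)
Byte[4]=6D: 1-byte ASCII. cp=U+006D
Byte[5]=62: 1-byte ASCII. cp=U+0062
Byte[6]=77: 1-byte ASCII. cp=U+0077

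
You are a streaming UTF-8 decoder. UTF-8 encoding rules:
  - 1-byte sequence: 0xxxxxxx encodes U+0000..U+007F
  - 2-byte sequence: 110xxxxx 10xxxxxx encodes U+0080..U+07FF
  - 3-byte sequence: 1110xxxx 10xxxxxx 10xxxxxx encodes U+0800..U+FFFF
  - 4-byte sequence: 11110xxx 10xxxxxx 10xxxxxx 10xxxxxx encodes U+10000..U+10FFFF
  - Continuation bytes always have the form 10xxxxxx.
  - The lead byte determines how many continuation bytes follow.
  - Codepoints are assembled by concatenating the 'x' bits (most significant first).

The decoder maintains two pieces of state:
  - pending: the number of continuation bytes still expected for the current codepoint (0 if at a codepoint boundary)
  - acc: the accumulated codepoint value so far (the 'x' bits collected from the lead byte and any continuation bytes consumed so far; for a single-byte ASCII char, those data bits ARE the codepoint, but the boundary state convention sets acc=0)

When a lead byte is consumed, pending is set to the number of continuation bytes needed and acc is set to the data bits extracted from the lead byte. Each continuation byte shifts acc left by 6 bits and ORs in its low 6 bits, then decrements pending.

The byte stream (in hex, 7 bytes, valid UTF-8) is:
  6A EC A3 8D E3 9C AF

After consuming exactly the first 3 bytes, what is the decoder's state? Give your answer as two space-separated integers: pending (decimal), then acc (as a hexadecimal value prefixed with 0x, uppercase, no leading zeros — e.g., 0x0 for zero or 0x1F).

Byte[0]=6A: 1-byte. pending=0, acc=0x0
Byte[1]=EC: 3-byte lead. pending=2, acc=0xC
Byte[2]=A3: continuation. acc=(acc<<6)|0x23=0x323, pending=1

Answer: 1 0x323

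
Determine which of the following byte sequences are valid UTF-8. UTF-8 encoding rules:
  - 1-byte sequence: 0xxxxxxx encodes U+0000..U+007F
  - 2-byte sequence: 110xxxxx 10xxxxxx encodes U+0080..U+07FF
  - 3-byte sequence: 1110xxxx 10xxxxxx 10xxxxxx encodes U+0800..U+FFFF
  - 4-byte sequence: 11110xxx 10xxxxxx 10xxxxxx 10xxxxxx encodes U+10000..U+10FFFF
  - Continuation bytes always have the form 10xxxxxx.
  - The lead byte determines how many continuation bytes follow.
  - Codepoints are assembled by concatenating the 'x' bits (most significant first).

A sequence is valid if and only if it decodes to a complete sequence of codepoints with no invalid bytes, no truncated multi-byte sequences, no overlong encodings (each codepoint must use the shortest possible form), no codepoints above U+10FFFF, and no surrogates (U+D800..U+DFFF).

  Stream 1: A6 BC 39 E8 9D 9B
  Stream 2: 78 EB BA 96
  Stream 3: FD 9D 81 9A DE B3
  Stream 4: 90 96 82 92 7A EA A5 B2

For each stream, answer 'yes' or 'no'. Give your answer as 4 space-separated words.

Answer: no yes no no

Derivation:
Stream 1: error at byte offset 0. INVALID
Stream 2: decodes cleanly. VALID
Stream 3: error at byte offset 0. INVALID
Stream 4: error at byte offset 0. INVALID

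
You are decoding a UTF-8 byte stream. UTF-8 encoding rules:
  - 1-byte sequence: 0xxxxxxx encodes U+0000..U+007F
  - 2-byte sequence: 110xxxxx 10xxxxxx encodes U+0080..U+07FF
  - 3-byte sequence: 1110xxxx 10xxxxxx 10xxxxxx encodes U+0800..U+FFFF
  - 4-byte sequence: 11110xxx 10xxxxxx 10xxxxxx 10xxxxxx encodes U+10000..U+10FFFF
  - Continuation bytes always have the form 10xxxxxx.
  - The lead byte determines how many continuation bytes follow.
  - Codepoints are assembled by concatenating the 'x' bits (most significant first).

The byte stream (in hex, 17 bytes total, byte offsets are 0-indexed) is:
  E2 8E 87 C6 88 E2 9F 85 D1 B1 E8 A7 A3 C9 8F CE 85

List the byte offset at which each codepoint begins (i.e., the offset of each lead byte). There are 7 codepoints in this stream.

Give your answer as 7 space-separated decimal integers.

Byte[0]=E2: 3-byte lead, need 2 cont bytes. acc=0x2
Byte[1]=8E: continuation. acc=(acc<<6)|0x0E=0x8E
Byte[2]=87: continuation. acc=(acc<<6)|0x07=0x2387
Completed: cp=U+2387 (starts at byte 0)
Byte[3]=C6: 2-byte lead, need 1 cont bytes. acc=0x6
Byte[4]=88: continuation. acc=(acc<<6)|0x08=0x188
Completed: cp=U+0188 (starts at byte 3)
Byte[5]=E2: 3-byte lead, need 2 cont bytes. acc=0x2
Byte[6]=9F: continuation. acc=(acc<<6)|0x1F=0x9F
Byte[7]=85: continuation. acc=(acc<<6)|0x05=0x27C5
Completed: cp=U+27C5 (starts at byte 5)
Byte[8]=D1: 2-byte lead, need 1 cont bytes. acc=0x11
Byte[9]=B1: continuation. acc=(acc<<6)|0x31=0x471
Completed: cp=U+0471 (starts at byte 8)
Byte[10]=E8: 3-byte lead, need 2 cont bytes. acc=0x8
Byte[11]=A7: continuation. acc=(acc<<6)|0x27=0x227
Byte[12]=A3: continuation. acc=(acc<<6)|0x23=0x89E3
Completed: cp=U+89E3 (starts at byte 10)
Byte[13]=C9: 2-byte lead, need 1 cont bytes. acc=0x9
Byte[14]=8F: continuation. acc=(acc<<6)|0x0F=0x24F
Completed: cp=U+024F (starts at byte 13)
Byte[15]=CE: 2-byte lead, need 1 cont bytes. acc=0xE
Byte[16]=85: continuation. acc=(acc<<6)|0x05=0x385
Completed: cp=U+0385 (starts at byte 15)

Answer: 0 3 5 8 10 13 15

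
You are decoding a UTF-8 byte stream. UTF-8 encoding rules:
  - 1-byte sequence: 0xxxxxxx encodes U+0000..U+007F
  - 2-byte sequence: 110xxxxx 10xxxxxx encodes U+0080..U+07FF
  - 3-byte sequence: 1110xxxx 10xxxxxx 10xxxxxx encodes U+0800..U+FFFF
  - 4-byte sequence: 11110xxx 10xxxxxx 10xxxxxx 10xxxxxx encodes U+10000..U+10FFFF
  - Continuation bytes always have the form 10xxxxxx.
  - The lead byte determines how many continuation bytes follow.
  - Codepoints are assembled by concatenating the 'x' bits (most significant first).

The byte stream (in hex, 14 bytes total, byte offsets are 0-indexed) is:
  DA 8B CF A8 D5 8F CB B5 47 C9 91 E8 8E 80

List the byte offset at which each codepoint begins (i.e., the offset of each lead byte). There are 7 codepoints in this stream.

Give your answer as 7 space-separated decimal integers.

Byte[0]=DA: 2-byte lead, need 1 cont bytes. acc=0x1A
Byte[1]=8B: continuation. acc=(acc<<6)|0x0B=0x68B
Completed: cp=U+068B (starts at byte 0)
Byte[2]=CF: 2-byte lead, need 1 cont bytes. acc=0xF
Byte[3]=A8: continuation. acc=(acc<<6)|0x28=0x3E8
Completed: cp=U+03E8 (starts at byte 2)
Byte[4]=D5: 2-byte lead, need 1 cont bytes. acc=0x15
Byte[5]=8F: continuation. acc=(acc<<6)|0x0F=0x54F
Completed: cp=U+054F (starts at byte 4)
Byte[6]=CB: 2-byte lead, need 1 cont bytes. acc=0xB
Byte[7]=B5: continuation. acc=(acc<<6)|0x35=0x2F5
Completed: cp=U+02F5 (starts at byte 6)
Byte[8]=47: 1-byte ASCII. cp=U+0047
Byte[9]=C9: 2-byte lead, need 1 cont bytes. acc=0x9
Byte[10]=91: continuation. acc=(acc<<6)|0x11=0x251
Completed: cp=U+0251 (starts at byte 9)
Byte[11]=E8: 3-byte lead, need 2 cont bytes. acc=0x8
Byte[12]=8E: continuation. acc=(acc<<6)|0x0E=0x20E
Byte[13]=80: continuation. acc=(acc<<6)|0x00=0x8380
Completed: cp=U+8380 (starts at byte 11)

Answer: 0 2 4 6 8 9 11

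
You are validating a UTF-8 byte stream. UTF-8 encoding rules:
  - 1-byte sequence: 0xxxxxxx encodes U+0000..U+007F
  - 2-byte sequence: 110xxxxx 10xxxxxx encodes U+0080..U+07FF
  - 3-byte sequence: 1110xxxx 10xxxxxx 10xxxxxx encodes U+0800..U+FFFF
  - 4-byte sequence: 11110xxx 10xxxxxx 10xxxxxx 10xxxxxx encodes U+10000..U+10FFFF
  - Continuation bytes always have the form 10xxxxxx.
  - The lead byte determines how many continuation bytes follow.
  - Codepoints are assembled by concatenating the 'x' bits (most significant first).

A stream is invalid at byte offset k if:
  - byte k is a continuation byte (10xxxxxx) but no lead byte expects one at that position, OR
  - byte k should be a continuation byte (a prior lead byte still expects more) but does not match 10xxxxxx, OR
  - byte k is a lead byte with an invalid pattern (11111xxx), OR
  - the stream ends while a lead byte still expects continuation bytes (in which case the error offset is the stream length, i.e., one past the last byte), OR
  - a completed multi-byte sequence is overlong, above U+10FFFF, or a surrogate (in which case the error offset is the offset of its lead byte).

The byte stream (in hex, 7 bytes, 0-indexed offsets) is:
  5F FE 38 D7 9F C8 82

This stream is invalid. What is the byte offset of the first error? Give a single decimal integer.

Byte[0]=5F: 1-byte ASCII. cp=U+005F
Byte[1]=FE: INVALID lead byte (not 0xxx/110x/1110/11110)

Answer: 1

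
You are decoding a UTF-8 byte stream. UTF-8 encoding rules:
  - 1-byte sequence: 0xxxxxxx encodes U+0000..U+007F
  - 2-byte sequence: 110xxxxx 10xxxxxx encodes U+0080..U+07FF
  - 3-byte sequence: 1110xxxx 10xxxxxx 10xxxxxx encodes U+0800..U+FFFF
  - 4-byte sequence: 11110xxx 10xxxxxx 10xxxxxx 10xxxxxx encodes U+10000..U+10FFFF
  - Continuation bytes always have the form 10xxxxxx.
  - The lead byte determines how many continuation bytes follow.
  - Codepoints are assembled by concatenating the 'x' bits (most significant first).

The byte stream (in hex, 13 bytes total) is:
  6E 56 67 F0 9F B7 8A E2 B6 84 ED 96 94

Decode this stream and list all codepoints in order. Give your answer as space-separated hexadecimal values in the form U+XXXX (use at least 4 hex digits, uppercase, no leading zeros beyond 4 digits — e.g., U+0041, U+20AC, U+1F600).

Byte[0]=6E: 1-byte ASCII. cp=U+006E
Byte[1]=56: 1-byte ASCII. cp=U+0056
Byte[2]=67: 1-byte ASCII. cp=U+0067
Byte[3]=F0: 4-byte lead, need 3 cont bytes. acc=0x0
Byte[4]=9F: continuation. acc=(acc<<6)|0x1F=0x1F
Byte[5]=B7: continuation. acc=(acc<<6)|0x37=0x7F7
Byte[6]=8A: continuation. acc=(acc<<6)|0x0A=0x1FDCA
Completed: cp=U+1FDCA (starts at byte 3)
Byte[7]=E2: 3-byte lead, need 2 cont bytes. acc=0x2
Byte[8]=B6: continuation. acc=(acc<<6)|0x36=0xB6
Byte[9]=84: continuation. acc=(acc<<6)|0x04=0x2D84
Completed: cp=U+2D84 (starts at byte 7)
Byte[10]=ED: 3-byte lead, need 2 cont bytes. acc=0xD
Byte[11]=96: continuation. acc=(acc<<6)|0x16=0x356
Byte[12]=94: continuation. acc=(acc<<6)|0x14=0xD594
Completed: cp=U+D594 (starts at byte 10)

Answer: U+006E U+0056 U+0067 U+1FDCA U+2D84 U+D594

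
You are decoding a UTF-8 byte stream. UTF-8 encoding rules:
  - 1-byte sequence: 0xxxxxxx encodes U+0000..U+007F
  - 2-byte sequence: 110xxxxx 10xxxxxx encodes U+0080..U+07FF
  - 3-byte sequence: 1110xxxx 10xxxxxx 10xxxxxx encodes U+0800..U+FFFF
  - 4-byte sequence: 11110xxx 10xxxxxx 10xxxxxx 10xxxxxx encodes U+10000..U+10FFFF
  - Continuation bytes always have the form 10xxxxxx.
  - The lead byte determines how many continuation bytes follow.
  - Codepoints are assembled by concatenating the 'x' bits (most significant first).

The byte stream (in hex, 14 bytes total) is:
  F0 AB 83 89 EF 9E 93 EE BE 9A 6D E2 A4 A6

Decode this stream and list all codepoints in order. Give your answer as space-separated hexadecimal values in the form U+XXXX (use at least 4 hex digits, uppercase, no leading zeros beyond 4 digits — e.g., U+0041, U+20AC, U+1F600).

Byte[0]=F0: 4-byte lead, need 3 cont bytes. acc=0x0
Byte[1]=AB: continuation. acc=(acc<<6)|0x2B=0x2B
Byte[2]=83: continuation. acc=(acc<<6)|0x03=0xAC3
Byte[3]=89: continuation. acc=(acc<<6)|0x09=0x2B0C9
Completed: cp=U+2B0C9 (starts at byte 0)
Byte[4]=EF: 3-byte lead, need 2 cont bytes. acc=0xF
Byte[5]=9E: continuation. acc=(acc<<6)|0x1E=0x3DE
Byte[6]=93: continuation. acc=(acc<<6)|0x13=0xF793
Completed: cp=U+F793 (starts at byte 4)
Byte[7]=EE: 3-byte lead, need 2 cont bytes. acc=0xE
Byte[8]=BE: continuation. acc=(acc<<6)|0x3E=0x3BE
Byte[9]=9A: continuation. acc=(acc<<6)|0x1A=0xEF9A
Completed: cp=U+EF9A (starts at byte 7)
Byte[10]=6D: 1-byte ASCII. cp=U+006D
Byte[11]=E2: 3-byte lead, need 2 cont bytes. acc=0x2
Byte[12]=A4: continuation. acc=(acc<<6)|0x24=0xA4
Byte[13]=A6: continuation. acc=(acc<<6)|0x26=0x2926
Completed: cp=U+2926 (starts at byte 11)

Answer: U+2B0C9 U+F793 U+EF9A U+006D U+2926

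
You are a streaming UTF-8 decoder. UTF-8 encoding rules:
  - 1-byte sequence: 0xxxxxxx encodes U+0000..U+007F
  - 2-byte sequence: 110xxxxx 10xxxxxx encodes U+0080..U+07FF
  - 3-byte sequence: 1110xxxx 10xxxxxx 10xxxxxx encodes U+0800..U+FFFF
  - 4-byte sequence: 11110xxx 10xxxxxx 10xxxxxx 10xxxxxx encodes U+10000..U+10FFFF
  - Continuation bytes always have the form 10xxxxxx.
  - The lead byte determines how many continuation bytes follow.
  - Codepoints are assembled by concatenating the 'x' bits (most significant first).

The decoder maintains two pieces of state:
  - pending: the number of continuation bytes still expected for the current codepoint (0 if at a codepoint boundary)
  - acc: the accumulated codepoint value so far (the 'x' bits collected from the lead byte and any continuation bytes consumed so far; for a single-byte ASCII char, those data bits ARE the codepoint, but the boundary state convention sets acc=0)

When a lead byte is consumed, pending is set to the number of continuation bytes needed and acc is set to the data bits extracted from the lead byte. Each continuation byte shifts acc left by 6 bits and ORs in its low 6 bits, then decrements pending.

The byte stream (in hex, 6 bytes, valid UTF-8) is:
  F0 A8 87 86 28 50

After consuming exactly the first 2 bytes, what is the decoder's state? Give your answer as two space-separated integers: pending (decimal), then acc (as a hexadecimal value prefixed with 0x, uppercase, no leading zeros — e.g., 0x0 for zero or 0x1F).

Byte[0]=F0: 4-byte lead. pending=3, acc=0x0
Byte[1]=A8: continuation. acc=(acc<<6)|0x28=0x28, pending=2

Answer: 2 0x28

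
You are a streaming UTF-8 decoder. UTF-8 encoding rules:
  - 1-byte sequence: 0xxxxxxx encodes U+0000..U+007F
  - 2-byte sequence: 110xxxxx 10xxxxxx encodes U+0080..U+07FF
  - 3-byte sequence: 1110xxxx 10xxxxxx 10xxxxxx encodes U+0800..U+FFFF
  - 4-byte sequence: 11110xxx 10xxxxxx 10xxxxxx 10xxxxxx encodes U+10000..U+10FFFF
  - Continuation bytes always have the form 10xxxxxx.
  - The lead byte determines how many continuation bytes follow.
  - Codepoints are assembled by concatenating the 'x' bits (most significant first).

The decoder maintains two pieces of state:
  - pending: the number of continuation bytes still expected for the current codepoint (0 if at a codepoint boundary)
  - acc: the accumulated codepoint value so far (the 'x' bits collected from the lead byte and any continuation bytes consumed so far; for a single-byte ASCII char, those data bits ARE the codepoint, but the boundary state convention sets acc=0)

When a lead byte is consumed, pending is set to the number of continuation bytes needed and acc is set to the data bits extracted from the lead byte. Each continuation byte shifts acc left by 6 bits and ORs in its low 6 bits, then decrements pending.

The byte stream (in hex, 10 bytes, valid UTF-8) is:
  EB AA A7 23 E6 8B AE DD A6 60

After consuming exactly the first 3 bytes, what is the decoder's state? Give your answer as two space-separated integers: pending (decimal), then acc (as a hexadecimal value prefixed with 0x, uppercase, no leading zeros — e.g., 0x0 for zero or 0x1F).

Answer: 0 0xBAA7

Derivation:
Byte[0]=EB: 3-byte lead. pending=2, acc=0xB
Byte[1]=AA: continuation. acc=(acc<<6)|0x2A=0x2EA, pending=1
Byte[2]=A7: continuation. acc=(acc<<6)|0x27=0xBAA7, pending=0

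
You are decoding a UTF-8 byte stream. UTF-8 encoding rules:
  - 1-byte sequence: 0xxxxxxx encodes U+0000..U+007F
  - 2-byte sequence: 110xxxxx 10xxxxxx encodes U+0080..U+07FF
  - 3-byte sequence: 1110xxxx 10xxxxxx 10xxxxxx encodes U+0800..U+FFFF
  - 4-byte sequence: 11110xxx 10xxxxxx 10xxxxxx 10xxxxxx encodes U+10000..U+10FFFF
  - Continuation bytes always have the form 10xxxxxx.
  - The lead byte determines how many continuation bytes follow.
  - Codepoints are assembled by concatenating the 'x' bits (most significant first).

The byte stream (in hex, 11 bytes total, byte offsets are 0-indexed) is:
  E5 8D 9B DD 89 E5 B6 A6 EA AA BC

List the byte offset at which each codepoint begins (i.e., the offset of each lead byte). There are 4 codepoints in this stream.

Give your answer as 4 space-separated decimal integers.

Byte[0]=E5: 3-byte lead, need 2 cont bytes. acc=0x5
Byte[1]=8D: continuation. acc=(acc<<6)|0x0D=0x14D
Byte[2]=9B: continuation. acc=(acc<<6)|0x1B=0x535B
Completed: cp=U+535B (starts at byte 0)
Byte[3]=DD: 2-byte lead, need 1 cont bytes. acc=0x1D
Byte[4]=89: continuation. acc=(acc<<6)|0x09=0x749
Completed: cp=U+0749 (starts at byte 3)
Byte[5]=E5: 3-byte lead, need 2 cont bytes. acc=0x5
Byte[6]=B6: continuation. acc=(acc<<6)|0x36=0x176
Byte[7]=A6: continuation. acc=(acc<<6)|0x26=0x5DA6
Completed: cp=U+5DA6 (starts at byte 5)
Byte[8]=EA: 3-byte lead, need 2 cont bytes. acc=0xA
Byte[9]=AA: continuation. acc=(acc<<6)|0x2A=0x2AA
Byte[10]=BC: continuation. acc=(acc<<6)|0x3C=0xAABC
Completed: cp=U+AABC (starts at byte 8)

Answer: 0 3 5 8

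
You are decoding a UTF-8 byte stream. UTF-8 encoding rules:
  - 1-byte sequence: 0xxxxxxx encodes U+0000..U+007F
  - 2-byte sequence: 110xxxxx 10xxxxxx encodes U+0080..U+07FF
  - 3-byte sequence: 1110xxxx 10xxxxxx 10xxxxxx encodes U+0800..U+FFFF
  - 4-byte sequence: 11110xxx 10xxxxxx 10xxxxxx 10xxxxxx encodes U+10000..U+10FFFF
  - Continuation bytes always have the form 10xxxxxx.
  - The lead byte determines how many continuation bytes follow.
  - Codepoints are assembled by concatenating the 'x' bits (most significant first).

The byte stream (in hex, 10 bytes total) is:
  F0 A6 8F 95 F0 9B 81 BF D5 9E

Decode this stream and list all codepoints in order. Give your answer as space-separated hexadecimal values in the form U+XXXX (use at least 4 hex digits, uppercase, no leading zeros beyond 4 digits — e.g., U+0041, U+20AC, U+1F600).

Answer: U+263D5 U+1B07F U+055E

Derivation:
Byte[0]=F0: 4-byte lead, need 3 cont bytes. acc=0x0
Byte[1]=A6: continuation. acc=(acc<<6)|0x26=0x26
Byte[2]=8F: continuation. acc=(acc<<6)|0x0F=0x98F
Byte[3]=95: continuation. acc=(acc<<6)|0x15=0x263D5
Completed: cp=U+263D5 (starts at byte 0)
Byte[4]=F0: 4-byte lead, need 3 cont bytes. acc=0x0
Byte[5]=9B: continuation. acc=(acc<<6)|0x1B=0x1B
Byte[6]=81: continuation. acc=(acc<<6)|0x01=0x6C1
Byte[7]=BF: continuation. acc=(acc<<6)|0x3F=0x1B07F
Completed: cp=U+1B07F (starts at byte 4)
Byte[8]=D5: 2-byte lead, need 1 cont bytes. acc=0x15
Byte[9]=9E: continuation. acc=(acc<<6)|0x1E=0x55E
Completed: cp=U+055E (starts at byte 8)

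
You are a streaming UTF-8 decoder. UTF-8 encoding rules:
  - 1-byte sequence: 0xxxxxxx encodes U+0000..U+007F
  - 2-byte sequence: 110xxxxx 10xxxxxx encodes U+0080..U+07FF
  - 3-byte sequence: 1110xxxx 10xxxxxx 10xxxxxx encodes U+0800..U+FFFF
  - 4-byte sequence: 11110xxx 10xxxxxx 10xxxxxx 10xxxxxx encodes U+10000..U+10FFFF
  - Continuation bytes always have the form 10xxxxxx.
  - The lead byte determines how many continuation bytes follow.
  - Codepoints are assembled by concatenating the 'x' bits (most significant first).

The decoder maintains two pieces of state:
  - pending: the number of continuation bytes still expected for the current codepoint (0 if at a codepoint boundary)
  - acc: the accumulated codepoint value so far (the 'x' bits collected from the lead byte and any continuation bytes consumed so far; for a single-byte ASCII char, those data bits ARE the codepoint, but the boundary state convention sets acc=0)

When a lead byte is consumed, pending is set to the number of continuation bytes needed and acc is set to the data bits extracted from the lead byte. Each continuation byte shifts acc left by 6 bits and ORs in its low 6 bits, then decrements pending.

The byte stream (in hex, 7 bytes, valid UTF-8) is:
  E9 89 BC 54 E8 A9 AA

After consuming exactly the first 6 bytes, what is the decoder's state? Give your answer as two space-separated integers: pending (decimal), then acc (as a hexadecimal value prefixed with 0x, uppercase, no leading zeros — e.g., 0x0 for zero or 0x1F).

Byte[0]=E9: 3-byte lead. pending=2, acc=0x9
Byte[1]=89: continuation. acc=(acc<<6)|0x09=0x249, pending=1
Byte[2]=BC: continuation. acc=(acc<<6)|0x3C=0x927C, pending=0
Byte[3]=54: 1-byte. pending=0, acc=0x0
Byte[4]=E8: 3-byte lead. pending=2, acc=0x8
Byte[5]=A9: continuation. acc=(acc<<6)|0x29=0x229, pending=1

Answer: 1 0x229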